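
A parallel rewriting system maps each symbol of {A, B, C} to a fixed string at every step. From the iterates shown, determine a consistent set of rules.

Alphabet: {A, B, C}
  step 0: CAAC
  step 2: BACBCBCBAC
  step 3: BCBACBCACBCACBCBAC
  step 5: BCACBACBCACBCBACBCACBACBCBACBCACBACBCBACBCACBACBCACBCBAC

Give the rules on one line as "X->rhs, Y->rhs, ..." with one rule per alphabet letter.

A->B, B->BC, C->AC

  step 2 ⇒ step 3: BACBCBCBAC ⇒ BC·B·AC·BC·AC·BC·AC·BC·B·AC
    A ↦ B
    B ↦ BC
    C ↦ AC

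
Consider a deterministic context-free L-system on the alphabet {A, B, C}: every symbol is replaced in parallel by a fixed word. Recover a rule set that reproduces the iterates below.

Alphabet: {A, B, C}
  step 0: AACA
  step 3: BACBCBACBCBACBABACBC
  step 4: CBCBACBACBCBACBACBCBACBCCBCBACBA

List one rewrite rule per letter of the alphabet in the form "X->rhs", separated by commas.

  step 3 ⇒ step 4: BACBCBACBCBACBABACBC ⇒ C·BC·BA·C·BA·C·BC·BA·C·BA·C·BC·BA·C·BC·C·BC·BA·C·BA
    A ↦ BC
    B ↦ C
    C ↦ BA

A->BC, B->C, C->BA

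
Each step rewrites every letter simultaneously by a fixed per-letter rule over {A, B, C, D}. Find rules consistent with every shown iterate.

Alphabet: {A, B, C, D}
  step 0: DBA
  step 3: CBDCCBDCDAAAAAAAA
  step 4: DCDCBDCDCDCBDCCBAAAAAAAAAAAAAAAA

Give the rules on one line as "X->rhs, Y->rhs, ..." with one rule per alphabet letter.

  step 3 ⇒ step 4: CBDCCBDCDAAAAAAAA ⇒ DC·D·CB·DC·DC·D·CB·DC·CB·AA·AA·AA·AA·AA·AA·AA·AA
    A ↦ AA
    B ↦ D
    C ↦ DC
    D ↦ CB

A->AA, B->D, C->DC, D->CB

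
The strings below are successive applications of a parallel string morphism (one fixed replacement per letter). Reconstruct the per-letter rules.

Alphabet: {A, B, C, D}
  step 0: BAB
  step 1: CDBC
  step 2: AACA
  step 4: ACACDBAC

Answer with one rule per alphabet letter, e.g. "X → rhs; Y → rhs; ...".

A->DB, B->C, C->A, D->A

  step 1 ⇒ step 2: CDBC ⇒ A·A·C·A
    B ↦ C
    C ↦ A
    D ↦ A
  step 0 ⇒ step 1: BAB ⇒ C·DB·C
    A ↦ DB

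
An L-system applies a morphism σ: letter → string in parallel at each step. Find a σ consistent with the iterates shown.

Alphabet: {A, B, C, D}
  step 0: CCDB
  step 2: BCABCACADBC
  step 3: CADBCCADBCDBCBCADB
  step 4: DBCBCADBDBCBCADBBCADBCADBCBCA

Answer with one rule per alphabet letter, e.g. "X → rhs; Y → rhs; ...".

  step 3 ⇒ step 4: CADBCCADBCDBCBCADB ⇒ DB·C·B·CA·DB·DB·C·B·CA·DB·B·CA·DB·CA·DB·C·B·CA
    A ↦ C
    B ↦ CA
    C ↦ DB
    D ↦ B

A->C, B->CA, C->DB, D->B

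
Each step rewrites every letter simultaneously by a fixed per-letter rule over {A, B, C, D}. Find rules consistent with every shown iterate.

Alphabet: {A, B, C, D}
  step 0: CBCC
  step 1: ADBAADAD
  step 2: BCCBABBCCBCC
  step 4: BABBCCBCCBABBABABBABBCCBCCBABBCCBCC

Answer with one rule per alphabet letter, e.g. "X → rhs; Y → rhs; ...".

A->B, B->BA, C->AD, D->CC

  step 1 ⇒ step 2: ADBAADAD ⇒ B·CC·BA·B·B·CC·B·CC
    A ↦ B
    B ↦ BA
    D ↦ CC
  step 0 ⇒ step 1: CBCC ⇒ AD·BA·AD·AD
    C ↦ AD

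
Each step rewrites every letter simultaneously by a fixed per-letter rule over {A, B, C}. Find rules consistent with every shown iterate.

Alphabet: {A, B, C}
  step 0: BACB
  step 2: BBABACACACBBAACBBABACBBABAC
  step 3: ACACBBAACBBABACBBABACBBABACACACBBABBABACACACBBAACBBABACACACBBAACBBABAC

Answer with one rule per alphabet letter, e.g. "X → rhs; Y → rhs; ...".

A->BBA, B->AC, C->BAC

  step 2 ⇒ step 3: BBABACACACBBAACBBABACBBABAC ⇒ AC·AC·BBA·AC·BBA·BAC·BBA·BAC·BBA·BAC·AC·AC·BBA·BBA·BAC·AC·AC·BBA·AC·BBA·BAC·AC·AC·BBA·AC·BBA·BAC
    A ↦ BBA
    B ↦ AC
    C ↦ BAC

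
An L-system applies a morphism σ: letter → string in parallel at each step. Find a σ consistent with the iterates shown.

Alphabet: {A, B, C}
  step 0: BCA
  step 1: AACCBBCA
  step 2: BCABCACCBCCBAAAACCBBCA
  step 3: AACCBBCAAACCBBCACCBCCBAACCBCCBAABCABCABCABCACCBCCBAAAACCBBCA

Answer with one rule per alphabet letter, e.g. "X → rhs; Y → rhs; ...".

  step 2 ⇒ step 3: BCABCACCBCCBAAAACCBBCA ⇒ AA·CCB·BCA·AA·CCB·BCA·CCB·CCB·AA·CCB·CCB·AA·BCA·BCA·BCA·BCA·CCB·CCB·AA·AA·CCB·BCA
    A ↦ BCA
    B ↦ AA
    C ↦ CCB

A->BCA, B->AA, C->CCB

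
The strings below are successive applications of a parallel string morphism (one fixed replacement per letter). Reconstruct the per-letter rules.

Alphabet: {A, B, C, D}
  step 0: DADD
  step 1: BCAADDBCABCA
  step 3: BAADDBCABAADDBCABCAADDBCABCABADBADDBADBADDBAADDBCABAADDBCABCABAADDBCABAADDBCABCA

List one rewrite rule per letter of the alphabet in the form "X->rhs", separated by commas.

  step 0 ⇒ step 1: DADD ⇒ BCA·ADD·BCA·BCA
    A ↦ ADD
    D ↦ BCA
    B ↦ BA  (constrained at step 1)
    C ↦ DB  (constrained at step 1)

A->ADD, B->BA, C->DB, D->BCA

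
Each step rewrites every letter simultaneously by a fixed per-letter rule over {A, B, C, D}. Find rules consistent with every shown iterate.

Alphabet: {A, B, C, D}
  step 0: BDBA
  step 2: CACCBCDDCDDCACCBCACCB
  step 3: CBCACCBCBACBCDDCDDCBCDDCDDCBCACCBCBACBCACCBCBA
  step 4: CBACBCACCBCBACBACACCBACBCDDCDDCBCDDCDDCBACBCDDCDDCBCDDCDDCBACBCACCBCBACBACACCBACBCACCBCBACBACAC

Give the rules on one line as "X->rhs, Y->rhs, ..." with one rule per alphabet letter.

A->CAC, B->A, C->CB, D->CDD

  step 3 ⇒ step 4: CBCACCBCBACBCDDCDDCBCDDCDDCBCACCBCBACBCACCBCBA ⇒ CB·A·CB·CAC·CB·CB·A·CB·A·CAC·CB·A·CB·CDD·CDD·CB·CDD·CDD·CB·A·CB·CDD·CDD·CB·CDD·CDD·CB·A·CB·CAC·CB·CB·A·CB·A·CAC·CB·A·CB·CAC·CB·CB·A·CB·A·CAC
    A ↦ CAC
    B ↦ A
    C ↦ CB
    D ↦ CDD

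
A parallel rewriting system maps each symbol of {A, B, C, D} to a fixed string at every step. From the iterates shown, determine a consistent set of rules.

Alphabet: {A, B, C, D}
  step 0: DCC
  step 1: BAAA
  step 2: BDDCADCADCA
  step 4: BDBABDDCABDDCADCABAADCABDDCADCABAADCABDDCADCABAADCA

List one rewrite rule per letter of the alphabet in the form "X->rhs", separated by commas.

A->DCA, B->BD, C->A, D->BA

  step 1 ⇒ step 2: BAAA ⇒ BD·DCA·DCA·DCA
    A ↦ DCA
    B ↦ BD
  step 0 ⇒ step 1: DCC ⇒ BA·A·A
    C ↦ A
  step 0 ⇒ step 1: DCC ⇒ BA·A·A
    D ↦ BA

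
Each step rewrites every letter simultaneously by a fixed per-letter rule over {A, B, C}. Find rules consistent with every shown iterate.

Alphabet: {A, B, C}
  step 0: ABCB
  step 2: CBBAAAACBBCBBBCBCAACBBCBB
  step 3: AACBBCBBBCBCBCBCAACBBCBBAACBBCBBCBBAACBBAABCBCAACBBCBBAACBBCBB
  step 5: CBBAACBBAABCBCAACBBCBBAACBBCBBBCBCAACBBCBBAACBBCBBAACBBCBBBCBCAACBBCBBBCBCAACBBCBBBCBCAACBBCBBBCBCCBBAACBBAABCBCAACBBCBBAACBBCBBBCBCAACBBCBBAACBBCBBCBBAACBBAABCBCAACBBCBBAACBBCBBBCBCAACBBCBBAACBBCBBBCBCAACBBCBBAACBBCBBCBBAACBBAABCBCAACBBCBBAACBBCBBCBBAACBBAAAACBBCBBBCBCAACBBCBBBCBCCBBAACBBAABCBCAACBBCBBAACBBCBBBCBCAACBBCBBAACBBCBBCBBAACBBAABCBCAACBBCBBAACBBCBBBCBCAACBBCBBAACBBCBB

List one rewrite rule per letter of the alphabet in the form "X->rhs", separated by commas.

  step 2 ⇒ step 3: CBBAAAACBBCBBBCBCAACBBCBB ⇒ AA·CBB·CBB·BC·BC·BC·BC·AA·CBB·CBB·AA·CBB·CBB·CBB·AA·CBB·AA·BC·BC·AA·CBB·CBB·AA·CBB·CBB
    A ↦ BC
    B ↦ CBB
    C ↦ AA

A->BC, B->CBB, C->AA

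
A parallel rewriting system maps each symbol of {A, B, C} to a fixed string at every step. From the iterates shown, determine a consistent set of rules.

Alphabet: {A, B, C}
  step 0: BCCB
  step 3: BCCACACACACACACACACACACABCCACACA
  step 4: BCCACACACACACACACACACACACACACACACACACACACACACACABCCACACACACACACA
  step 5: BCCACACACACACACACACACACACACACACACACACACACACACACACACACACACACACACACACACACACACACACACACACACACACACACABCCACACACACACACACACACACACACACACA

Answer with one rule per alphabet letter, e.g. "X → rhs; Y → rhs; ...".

  step 4 ⇒ step 5: BCCACACACACACACACACACACACACACACACACACACACACACACABCCACACACACACACA ⇒ BC·CA·CA·CA·CA·CA·CA·CA·CA·CA·CA·CA·CA·CA·CA·CA·CA·CA·CA·CA·CA·CA·CA·CA·CA·CA·CA·CA·CA·CA·CA·CA·CA·CA·CA·CA·CA·CA·CA·CA·CA·CA·CA·CA·CA·CA·CA·CA·BC·CA·CA·CA·CA·CA·CA·CA·CA·CA·CA·CA·CA·CA·CA·CA
    A ↦ CA
    B ↦ BC
    C ↦ CA

A->CA, B->BC, C->CA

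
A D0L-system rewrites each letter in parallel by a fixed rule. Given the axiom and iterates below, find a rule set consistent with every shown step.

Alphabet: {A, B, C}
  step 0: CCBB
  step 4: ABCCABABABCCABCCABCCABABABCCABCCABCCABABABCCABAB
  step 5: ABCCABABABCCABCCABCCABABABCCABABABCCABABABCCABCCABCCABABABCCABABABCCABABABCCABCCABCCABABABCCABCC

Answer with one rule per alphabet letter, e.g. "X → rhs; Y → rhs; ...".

  step 4 ⇒ step 5: ABCCABABABCCABCCABCCABABABCCABCCABCCABABABCCABAB ⇒ ABC·C·AB·AB·ABC·C·ABC·C·ABC·C·AB·AB·ABC·C·AB·AB·ABC·C·AB·AB·ABC·C·ABC·C·ABC·C·AB·AB·ABC·C·AB·AB·ABC·C·AB·AB·ABC·C·ABC·C·ABC·C·AB·AB·ABC·C·ABC·C
    A ↦ ABC
    B ↦ C
    C ↦ AB

A->ABC, B->C, C->AB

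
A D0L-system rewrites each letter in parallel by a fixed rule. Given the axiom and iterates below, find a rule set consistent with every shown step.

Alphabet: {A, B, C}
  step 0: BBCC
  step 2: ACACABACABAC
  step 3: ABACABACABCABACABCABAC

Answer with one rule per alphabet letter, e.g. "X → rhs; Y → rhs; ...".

  step 2 ⇒ step 3: ACACABACABAC ⇒ AB·AC·AB·AC·AB·C·AB·AC·AB·C·AB·AC
    A ↦ AB
    B ↦ C
    C ↦ AC

A->AB, B->C, C->AC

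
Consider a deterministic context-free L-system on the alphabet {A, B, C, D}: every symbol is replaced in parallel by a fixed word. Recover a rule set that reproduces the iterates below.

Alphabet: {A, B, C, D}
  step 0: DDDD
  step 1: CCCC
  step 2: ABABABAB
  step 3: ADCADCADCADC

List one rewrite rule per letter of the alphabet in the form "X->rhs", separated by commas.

  step 2 ⇒ step 3: ABABABAB ⇒ AD·C·AD·C·AD·C·AD·C
    A ↦ AD
    B ↦ C
  step 1 ⇒ step 2: CCCC ⇒ AB·AB·AB·AB
    C ↦ AB
  step 0 ⇒ step 1: DDDD ⇒ C·C·C·C
    D ↦ C

A->AD, B->C, C->AB, D->C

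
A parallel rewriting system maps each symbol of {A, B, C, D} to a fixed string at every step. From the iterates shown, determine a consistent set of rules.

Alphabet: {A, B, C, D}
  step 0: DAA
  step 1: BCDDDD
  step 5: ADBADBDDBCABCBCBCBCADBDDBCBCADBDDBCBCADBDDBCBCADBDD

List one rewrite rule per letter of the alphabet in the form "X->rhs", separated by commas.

  step 0 ⇒ step 1: DAA ⇒ BC·DD·DD
    A ↦ DD
    D ↦ BC
    B ↦ A  (constrained at step 1)
    C ↦ DB  (constrained at step 1)

A->DD, B->A, C->DB, D->BC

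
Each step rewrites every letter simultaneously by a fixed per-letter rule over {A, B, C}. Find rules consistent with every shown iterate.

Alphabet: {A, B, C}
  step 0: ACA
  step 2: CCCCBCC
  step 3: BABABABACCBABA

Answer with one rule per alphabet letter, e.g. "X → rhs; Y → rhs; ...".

  step 2 ⇒ step 3: CCCCBCC ⇒ BA·BA·BA·BA·CC·BA·BA
    B ↦ CC
    C ↦ BA
    A ↦ B  (constrained at step 0)

A->B, B->CC, C->BA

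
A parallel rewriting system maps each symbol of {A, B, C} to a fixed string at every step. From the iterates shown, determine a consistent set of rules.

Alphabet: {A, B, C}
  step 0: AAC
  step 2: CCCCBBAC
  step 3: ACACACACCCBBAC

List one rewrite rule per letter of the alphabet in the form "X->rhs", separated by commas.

  step 2 ⇒ step 3: CCCCBBAC ⇒ AC·AC·AC·AC·C·C·BB·AC
    A ↦ BB
    B ↦ C
    C ↦ AC

A->BB, B->C, C->AC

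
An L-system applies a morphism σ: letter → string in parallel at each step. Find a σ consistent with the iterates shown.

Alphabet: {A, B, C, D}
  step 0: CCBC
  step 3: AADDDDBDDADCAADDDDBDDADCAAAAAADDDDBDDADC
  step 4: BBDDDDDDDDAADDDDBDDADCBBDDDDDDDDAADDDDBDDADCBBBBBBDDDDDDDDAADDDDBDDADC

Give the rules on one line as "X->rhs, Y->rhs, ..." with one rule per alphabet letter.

A->B, B->AA, C->ADC, D->DD

  step 3 ⇒ step 4: AADDDDBDDADCAADDDDBDDADCAAAAAADDDDBDDADC ⇒ B·B·DD·DD·DD·DD·AA·DD·DD·B·DD·ADC·B·B·DD·DD·DD·DD·AA·DD·DD·B·DD·ADC·B·B·B·B·B·B·DD·DD·DD·DD·AA·DD·DD·B·DD·ADC
    A ↦ B
    B ↦ AA
    C ↦ ADC
    D ↦ DD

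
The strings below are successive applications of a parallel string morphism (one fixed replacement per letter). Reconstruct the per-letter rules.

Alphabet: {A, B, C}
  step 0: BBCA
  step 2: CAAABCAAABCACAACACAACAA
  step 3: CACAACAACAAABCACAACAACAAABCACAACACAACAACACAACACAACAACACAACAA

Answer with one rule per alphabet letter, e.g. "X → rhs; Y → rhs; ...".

A->CAA, B->AB, C->CA

  step 2 ⇒ step 3: CAAABCAAABCACAACACAACAA ⇒ CA·CAA·CAA·CAA·AB·CA·CAA·CAA·CAA·AB·CA·CAA·CA·CAA·CAA·CA·CAA·CA·CAA·CAA·CA·CAA·CAA
    A ↦ CAA
    B ↦ AB
    C ↦ CA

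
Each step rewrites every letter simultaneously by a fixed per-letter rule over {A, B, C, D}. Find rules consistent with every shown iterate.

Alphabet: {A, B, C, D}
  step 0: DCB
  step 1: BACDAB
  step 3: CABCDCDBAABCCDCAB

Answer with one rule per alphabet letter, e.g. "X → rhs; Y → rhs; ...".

A->C, B->AB, C->CD, D->BA

  step 0 ⇒ step 1: DCB ⇒ BA·CD·AB
    B ↦ AB
    C ↦ CD
    D ↦ BA
    A ↦ C  (constrained at step 1)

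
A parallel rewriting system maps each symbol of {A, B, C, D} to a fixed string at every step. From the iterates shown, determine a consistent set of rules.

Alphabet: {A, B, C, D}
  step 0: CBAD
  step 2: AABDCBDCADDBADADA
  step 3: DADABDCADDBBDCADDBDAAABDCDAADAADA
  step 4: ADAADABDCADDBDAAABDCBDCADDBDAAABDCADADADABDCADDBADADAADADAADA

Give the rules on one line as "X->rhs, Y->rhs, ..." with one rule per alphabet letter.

  step 3 ⇒ step 4: DADABDCADDBBDCADDBDAAABDCDAADAADA ⇒ A·DA·A·DA·BDC·A·DDB·DA·A·A·BDC·BDC·A·DDB·DA·A·A·BDC·A·DA·DA·DA·BDC·A·DDB·A·DA·DA·A·DA·DA·A·DA
    A ↦ DA
    B ↦ BDC
    C ↦ DDB
    D ↦ A

A->DA, B->BDC, C->DDB, D->A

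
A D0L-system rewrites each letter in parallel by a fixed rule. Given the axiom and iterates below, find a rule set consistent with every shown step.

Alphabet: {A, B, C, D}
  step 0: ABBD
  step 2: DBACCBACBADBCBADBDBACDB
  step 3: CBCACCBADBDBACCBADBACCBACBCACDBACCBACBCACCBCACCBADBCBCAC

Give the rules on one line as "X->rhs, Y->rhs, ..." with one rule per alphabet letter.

  step 2 ⇒ step 3: DBACCBACBADBCBADBDBACDB ⇒ CBC·AC·CBA·DB·DB·AC·CBA·DB·AC·CBA·CBC·AC·DB·AC·CBA·CBC·AC·CBC·AC·CBA·DB·CBC·AC
    A ↦ CBA
    B ↦ AC
    C ↦ DB
    D ↦ CBC

A->CBA, B->AC, C->DB, D->CBC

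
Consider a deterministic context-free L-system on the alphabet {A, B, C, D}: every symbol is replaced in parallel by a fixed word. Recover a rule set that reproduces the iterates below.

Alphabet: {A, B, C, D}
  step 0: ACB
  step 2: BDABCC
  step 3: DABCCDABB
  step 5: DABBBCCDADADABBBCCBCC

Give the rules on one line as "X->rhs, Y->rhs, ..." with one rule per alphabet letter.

  step 2 ⇒ step 3: BDABCC ⇒ DA·BC·C·DA·B·B
    A ↦ C
    B ↦ DA
    C ↦ B
    D ↦ BC

A->C, B->DA, C->B, D->BC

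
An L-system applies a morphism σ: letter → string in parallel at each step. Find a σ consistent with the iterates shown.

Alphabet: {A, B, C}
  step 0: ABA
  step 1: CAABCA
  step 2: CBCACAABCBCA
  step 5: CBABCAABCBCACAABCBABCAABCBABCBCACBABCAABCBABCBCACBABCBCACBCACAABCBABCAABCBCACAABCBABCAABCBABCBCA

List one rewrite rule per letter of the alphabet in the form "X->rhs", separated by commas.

A->CA, B->AB, C->CB

  step 1 ⇒ step 2: CAABCA ⇒ CB·CA·CA·AB·CB·CA
    A ↦ CA
    B ↦ AB
    C ↦ CB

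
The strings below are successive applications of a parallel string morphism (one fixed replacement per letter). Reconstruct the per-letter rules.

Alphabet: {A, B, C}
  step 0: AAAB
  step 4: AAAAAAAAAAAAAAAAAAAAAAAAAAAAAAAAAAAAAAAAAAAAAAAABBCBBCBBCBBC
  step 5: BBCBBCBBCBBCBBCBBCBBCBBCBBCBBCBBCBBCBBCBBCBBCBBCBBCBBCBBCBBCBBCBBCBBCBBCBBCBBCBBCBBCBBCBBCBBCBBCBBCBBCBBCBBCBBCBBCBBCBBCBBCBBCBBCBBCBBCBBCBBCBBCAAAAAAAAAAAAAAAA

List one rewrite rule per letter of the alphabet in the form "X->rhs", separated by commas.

A->BBC, B->A, C->AA

  step 4 ⇒ step 5: AAAAAAAAAAAAAAAAAAAAAAAAAAAAAAAAAAAAAAAAAAAAAAAABBCBBCBBCBBC ⇒ BBC·BBC·BBC·BBC·BBC·BBC·BBC·BBC·BBC·BBC·BBC·BBC·BBC·BBC·BBC·BBC·BBC·BBC·BBC·BBC·BBC·BBC·BBC·BBC·BBC·BBC·BBC·BBC·BBC·BBC·BBC·BBC·BBC·BBC·BBC·BBC·BBC·BBC·BBC·BBC·BBC·BBC·BBC·BBC·BBC·BBC·BBC·BBC·A·A·AA·A·A·AA·A·A·AA·A·A·AA
    A ↦ BBC
    B ↦ A
    C ↦ AA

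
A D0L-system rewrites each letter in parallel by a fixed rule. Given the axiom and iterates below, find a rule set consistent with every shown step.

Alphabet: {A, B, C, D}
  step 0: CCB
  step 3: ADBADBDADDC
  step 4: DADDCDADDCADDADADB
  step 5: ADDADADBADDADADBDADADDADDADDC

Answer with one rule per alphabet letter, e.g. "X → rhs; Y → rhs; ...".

  step 4 ⇒ step 5: DADDCDADDCADDADADB ⇒ AD·D·AD·AD·B·AD·D·AD·AD·B·D·AD·AD·D·AD·D·AD·DC
    A ↦ D
    B ↦ DC
    C ↦ B
    D ↦ AD

A->D, B->DC, C->B, D->AD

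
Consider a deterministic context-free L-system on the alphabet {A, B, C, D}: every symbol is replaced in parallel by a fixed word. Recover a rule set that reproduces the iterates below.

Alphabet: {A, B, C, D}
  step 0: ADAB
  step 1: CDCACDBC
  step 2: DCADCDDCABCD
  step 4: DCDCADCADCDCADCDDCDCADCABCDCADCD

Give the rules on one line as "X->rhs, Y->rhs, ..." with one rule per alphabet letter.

A->CD, B->BC, C->D, D->CA

  step 1 ⇒ step 2: CDCACDBC ⇒ D·CA·D·CD·D·CA·BC·D
    A ↦ CD
    B ↦ BC
    C ↦ D
    D ↦ CA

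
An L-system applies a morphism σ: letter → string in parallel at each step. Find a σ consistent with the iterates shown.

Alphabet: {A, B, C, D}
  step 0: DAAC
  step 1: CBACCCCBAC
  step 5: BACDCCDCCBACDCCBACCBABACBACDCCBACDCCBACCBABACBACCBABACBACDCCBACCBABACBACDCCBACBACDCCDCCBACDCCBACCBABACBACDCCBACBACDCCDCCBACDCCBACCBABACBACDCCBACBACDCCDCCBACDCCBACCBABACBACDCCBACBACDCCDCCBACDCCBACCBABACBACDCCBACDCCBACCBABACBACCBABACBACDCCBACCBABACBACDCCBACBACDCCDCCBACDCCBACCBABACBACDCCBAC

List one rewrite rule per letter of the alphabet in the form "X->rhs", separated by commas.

A->CC, B->D, C->BAC, D->CBA

  step 0 ⇒ step 1: DAAC ⇒ CBA·CC·CC·BAC
    A ↦ CC
    C ↦ BAC
    D ↦ CBA
    B ↦ D  (constrained at step 1)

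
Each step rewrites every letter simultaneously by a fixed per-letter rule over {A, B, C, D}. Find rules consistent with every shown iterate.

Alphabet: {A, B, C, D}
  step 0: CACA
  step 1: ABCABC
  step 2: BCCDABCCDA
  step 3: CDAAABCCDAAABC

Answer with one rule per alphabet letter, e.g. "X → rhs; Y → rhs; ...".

A->BC, B->CD, C->A, D->A

  step 2 ⇒ step 3: BCCDABCCDA ⇒ CD·A·A·A·BC·CD·A·A·A·BC
    A ↦ BC
    B ↦ CD
    C ↦ A
    D ↦ A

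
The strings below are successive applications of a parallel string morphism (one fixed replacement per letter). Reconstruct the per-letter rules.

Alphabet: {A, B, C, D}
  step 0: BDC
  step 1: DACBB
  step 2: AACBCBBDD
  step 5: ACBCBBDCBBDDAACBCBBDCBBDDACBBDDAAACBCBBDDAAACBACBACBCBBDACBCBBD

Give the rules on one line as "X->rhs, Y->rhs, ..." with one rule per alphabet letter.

A->ACB, B->D, C->CBB, D->A

  step 1 ⇒ step 2: DACBB ⇒ A·ACB·CBB·D·D
    A ↦ ACB
    B ↦ D
    C ↦ CBB
    D ↦ A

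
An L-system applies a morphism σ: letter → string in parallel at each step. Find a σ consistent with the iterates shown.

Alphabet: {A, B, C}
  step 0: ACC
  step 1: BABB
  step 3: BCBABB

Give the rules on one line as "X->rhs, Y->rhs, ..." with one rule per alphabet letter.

  step 0 ⇒ step 1: ACC ⇒ BA·B·B
    A ↦ BA
    C ↦ B
    B ↦ C  (constrained at step 1)

A->BA, B->C, C->B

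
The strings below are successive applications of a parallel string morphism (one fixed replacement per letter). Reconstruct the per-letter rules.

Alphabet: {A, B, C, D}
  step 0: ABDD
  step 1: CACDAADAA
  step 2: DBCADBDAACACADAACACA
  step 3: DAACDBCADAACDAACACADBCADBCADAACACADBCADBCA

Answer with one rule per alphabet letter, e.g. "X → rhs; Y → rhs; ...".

  step 2 ⇒ step 3: DBCADBDAACACADAACACA ⇒ DAA·C·DB·CA·DAA·C·DAA·CA·CA·DB·CA·DB·CA·DAA·CA·CA·DB·CA·DB·CA
    A ↦ CA
    B ↦ C
    C ↦ DB
    D ↦ DAA

A->CA, B->C, C->DB, D->DAA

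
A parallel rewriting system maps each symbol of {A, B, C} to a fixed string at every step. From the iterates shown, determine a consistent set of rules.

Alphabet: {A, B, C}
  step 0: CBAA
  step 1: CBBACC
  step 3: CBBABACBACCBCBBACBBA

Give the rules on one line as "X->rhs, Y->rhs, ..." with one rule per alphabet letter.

A->C, B->BA, C->CB

  step 0 ⇒ step 1: CBAA ⇒ CB·BA·C·C
    A ↦ C
    B ↦ BA
    C ↦ CB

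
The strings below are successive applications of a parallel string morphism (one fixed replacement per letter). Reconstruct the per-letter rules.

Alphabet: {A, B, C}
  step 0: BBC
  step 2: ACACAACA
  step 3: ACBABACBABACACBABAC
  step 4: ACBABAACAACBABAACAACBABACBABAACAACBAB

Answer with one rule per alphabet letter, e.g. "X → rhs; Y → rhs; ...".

  step 3 ⇒ step 4: ACBABACBABACACBABAC ⇒ AC·BAB·A·AC·A·AC·BAB·A·AC·A·AC·BAB·AC·BAB·A·AC·A·AC·BAB
    A ↦ AC
    B ↦ A
    C ↦ BAB

A->AC, B->A, C->BAB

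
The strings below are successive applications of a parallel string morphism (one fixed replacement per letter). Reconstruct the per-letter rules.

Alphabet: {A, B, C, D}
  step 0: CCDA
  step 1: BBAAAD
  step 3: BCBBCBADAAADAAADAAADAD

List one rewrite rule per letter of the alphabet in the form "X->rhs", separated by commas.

A->AD, B->BC, C->B, D->AA

  step 0 ⇒ step 1: CCDA ⇒ B·B·AA·AD
    A ↦ AD
    C ↦ B
    D ↦ AA
    B ↦ BC  (constrained at step 1)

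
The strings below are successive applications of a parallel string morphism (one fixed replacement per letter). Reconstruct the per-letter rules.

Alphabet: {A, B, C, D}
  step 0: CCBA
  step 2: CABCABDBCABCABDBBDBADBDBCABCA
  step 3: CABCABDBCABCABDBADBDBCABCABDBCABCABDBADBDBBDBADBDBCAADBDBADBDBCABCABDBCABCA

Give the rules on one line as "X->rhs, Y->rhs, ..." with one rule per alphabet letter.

A->CA, B->BDB, C->CAB, D->AD

  step 2 ⇒ step 3: CABCABDBCABCABDBBDBADBDBCABCA ⇒ CAB·CA·BDB·CAB·CA·BDB·AD·BDB·CAB·CA·BDB·CAB·CA·BDB·AD·BDB·BDB·AD·BDB·CA·AD·BDB·AD·BDB·CAB·CA·BDB·CAB·CA
    A ↦ CA
    B ↦ BDB
    C ↦ CAB
    D ↦ AD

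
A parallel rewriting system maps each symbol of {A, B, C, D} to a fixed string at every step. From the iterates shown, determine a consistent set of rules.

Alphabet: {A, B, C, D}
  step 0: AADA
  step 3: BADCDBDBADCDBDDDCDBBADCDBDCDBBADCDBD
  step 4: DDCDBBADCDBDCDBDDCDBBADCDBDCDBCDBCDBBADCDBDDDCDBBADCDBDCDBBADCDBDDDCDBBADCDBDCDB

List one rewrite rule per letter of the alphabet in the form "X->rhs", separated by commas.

  step 3 ⇒ step 4: BADCDBDBADCDBDDDCDBBADCDBDCDBBADCDBD ⇒ D·D·CDB·BAD·CDB·D·CDB·D·D·CDB·BAD·CDB·D·CDB·CDB·CDB·BAD·CDB·D·D·D·CDB·BAD·CDB·D·CDB·BAD·CDB·D·D·D·CDB·BAD·CDB·D·CDB
    A ↦ D
    B ↦ D
    C ↦ BAD
    D ↦ CDB

A->D, B->D, C->BAD, D->CDB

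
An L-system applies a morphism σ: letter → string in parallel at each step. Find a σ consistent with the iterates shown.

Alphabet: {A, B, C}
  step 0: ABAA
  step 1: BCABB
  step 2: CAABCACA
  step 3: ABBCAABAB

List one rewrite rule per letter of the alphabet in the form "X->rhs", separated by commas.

A->B, B->CA, C->A

  step 2 ⇒ step 3: CAABCACA ⇒ A·B·B·CA·A·B·A·B
    A ↦ B
    B ↦ CA
    C ↦ A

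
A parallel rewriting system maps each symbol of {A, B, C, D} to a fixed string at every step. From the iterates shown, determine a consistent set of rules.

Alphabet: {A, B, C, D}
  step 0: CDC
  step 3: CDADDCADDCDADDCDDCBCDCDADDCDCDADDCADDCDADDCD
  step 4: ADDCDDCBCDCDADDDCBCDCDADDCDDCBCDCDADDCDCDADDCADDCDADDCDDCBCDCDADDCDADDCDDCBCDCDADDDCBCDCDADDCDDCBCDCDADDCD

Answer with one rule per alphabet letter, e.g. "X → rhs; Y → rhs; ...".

  step 3 ⇒ step 4: CDADDCADDCDADDCDDCBCDCDADDCDCDADDCADDCDADDCD ⇒ ADD·CD·DCB·CD·CD·ADD·DCB·CD·CD·ADD·CD·DCB·CD·CD·ADD·CD·CD·ADD·C·ADD·CD·ADD·CD·DCB·CD·CD·ADD·CD·ADD·CD·DCB·CD·CD·ADD·DCB·CD·CD·ADD·CD·DCB·CD·CD·ADD·CD
    A ↦ DCB
    B ↦ C
    C ↦ ADD
    D ↦ CD

A->DCB, B->C, C->ADD, D->CD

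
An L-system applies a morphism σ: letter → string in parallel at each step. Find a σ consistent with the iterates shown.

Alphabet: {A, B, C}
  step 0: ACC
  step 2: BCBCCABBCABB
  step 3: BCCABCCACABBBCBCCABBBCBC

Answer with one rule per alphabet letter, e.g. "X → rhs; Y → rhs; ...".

  step 2 ⇒ step 3: BCBCCABBCABB ⇒ BC·CA·BC·CA·CA·BB·BC·BC·CA·BB·BC·BC
    A ↦ BB
    B ↦ BC
    C ↦ CA

A->BB, B->BC, C->CA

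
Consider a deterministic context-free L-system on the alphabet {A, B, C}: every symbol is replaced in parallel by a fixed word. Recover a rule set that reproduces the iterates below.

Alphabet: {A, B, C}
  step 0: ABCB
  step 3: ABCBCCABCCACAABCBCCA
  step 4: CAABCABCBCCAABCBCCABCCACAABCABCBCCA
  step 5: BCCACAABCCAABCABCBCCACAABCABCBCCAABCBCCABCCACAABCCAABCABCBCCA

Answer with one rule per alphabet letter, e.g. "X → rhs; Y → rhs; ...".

  step 4 ⇒ step 5: CAABCABCBCCAABCBCCABCCACAABCABCBCCA ⇒ BC·CA·CA·A·BC·CA·A·BC·A·BC·BC·CA·CA·A·BC·A·BC·BC·CA·A·BC·BC·CA·BC·CA·CA·A·BC·CA·A·BC·A·BC·BC·CA
    A ↦ CA
    B ↦ A
    C ↦ BC

A->CA, B->A, C->BC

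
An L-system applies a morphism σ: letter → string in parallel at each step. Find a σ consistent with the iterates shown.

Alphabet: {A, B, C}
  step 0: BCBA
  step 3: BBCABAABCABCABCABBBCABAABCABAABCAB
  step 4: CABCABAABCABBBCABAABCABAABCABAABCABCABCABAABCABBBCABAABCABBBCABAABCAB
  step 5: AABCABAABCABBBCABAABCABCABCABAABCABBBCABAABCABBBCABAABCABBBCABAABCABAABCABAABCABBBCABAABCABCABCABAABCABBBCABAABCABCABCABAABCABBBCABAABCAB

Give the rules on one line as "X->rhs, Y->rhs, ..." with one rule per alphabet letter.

  step 4 ⇒ step 5: CABCABAABCABBBCABAABCABAABCABAABCABCABCABAABCABBBCABAABCABBBCABAABCAB ⇒ AA·B·CAB·AA·B·CAB·B·B·CAB·AA·B·CAB·CAB·CAB·AA·B·CAB·B·B·CAB·AA·B·CAB·B·B·CAB·AA·B·CAB·B·B·CAB·AA·B·CAB·AA·B·CAB·AA·B·CAB·B·B·CAB·AA·B·CAB·CAB·CAB·AA·B·CAB·B·B·CAB·AA·B·CAB·CAB·CAB·AA·B·CAB·B·B·CAB·AA·B·CAB
    A ↦ B
    B ↦ CAB
    C ↦ AA

A->B, B->CAB, C->AA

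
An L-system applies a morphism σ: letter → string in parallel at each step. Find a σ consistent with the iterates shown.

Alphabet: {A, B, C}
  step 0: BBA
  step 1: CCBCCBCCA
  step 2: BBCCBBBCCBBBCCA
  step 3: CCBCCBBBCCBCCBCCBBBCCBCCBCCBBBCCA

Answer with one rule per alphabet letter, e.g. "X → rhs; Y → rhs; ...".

A->CCA, B->CCB, C->B

  step 2 ⇒ step 3: BBCCBBBCCBBBCCA ⇒ CCB·CCB·B·B·CCB·CCB·CCB·B·B·CCB·CCB·CCB·B·B·CCA
    A ↦ CCA
    B ↦ CCB
    C ↦ B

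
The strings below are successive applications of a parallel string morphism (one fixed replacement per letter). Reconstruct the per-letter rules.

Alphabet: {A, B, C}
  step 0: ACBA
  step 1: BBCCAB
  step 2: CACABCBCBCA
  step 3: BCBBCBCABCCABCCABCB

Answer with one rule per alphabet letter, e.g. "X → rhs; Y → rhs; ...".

A->B, B->CA, C->BC

  step 2 ⇒ step 3: CACABCBCBCA ⇒ BC·B·BC·B·CA·BC·CA·BC·CA·BC·B
    A ↦ B
    B ↦ CA
    C ↦ BC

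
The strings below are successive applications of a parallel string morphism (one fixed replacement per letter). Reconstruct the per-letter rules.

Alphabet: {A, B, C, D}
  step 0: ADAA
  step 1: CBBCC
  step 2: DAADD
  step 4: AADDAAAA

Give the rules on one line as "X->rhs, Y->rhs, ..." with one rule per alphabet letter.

  step 1 ⇒ step 2: CBBCC ⇒ D·A·A·D·D
    B ↦ A
    C ↦ D
  step 0 ⇒ step 1: ADAA ⇒ C·BB·C·C
    A ↦ C
  step 0 ⇒ step 1: ADAA ⇒ C·BB·C·C
    D ↦ BB

A->C, B->A, C->D, D->BB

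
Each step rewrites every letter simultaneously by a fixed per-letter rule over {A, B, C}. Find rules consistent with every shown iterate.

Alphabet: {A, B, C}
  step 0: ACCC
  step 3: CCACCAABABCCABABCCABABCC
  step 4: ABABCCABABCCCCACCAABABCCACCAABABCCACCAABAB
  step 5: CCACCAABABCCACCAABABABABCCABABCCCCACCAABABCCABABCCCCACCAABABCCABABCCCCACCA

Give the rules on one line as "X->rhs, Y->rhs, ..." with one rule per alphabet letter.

  step 4 ⇒ step 5: ABABCCABABCCCCACCAABABCCACCAABABCCACCAABAB ⇒ CC·A·CC·A·AB·AB·CC·A·CC·A·AB·AB·AB·AB·CC·AB·AB·CC·CC·A·CC·A·AB·AB·CC·AB·AB·CC·CC·A·CC·A·AB·AB·CC·AB·AB·CC·CC·A·CC·A
    A ↦ CC
    B ↦ A
    C ↦ AB

A->CC, B->A, C->AB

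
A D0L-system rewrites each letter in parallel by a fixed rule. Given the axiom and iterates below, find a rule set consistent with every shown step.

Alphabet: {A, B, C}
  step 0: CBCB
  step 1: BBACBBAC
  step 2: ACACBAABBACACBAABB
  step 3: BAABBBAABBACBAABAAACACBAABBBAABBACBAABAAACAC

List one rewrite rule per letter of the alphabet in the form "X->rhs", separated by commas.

  step 2 ⇒ step 3: ACACBAABBACACBAABB ⇒ BAA·BB·BAA·BB·AC·BAA·BAA·AC·AC·BAA·BB·BAA·BB·AC·BAA·BAA·AC·AC
    A ↦ BAA
    B ↦ AC
    C ↦ BB

A->BAA, B->AC, C->BB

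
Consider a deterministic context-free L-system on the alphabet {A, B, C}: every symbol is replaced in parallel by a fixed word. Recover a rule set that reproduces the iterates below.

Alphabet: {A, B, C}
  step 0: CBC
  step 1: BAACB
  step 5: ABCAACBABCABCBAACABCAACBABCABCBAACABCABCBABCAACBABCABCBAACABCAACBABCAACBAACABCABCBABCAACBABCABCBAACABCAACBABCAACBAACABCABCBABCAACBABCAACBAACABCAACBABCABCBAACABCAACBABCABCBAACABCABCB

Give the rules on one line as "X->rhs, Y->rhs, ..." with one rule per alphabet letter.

A->ABC, B->AAC, C->B

  step 0 ⇒ step 1: CBC ⇒ B·AAC·B
    B ↦ AAC
    C ↦ B
    A ↦ ABC  (constrained at step 1)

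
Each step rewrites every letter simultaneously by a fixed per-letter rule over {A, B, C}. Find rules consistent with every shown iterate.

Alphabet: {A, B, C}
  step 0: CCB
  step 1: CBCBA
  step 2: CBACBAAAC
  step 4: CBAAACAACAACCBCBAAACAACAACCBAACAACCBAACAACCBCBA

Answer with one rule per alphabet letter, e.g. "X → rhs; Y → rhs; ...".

A->AAC, B->A, C->CB

  step 1 ⇒ step 2: CBCBA ⇒ CB·A·CB·A·AAC
    A ↦ AAC
    B ↦ A
    C ↦ CB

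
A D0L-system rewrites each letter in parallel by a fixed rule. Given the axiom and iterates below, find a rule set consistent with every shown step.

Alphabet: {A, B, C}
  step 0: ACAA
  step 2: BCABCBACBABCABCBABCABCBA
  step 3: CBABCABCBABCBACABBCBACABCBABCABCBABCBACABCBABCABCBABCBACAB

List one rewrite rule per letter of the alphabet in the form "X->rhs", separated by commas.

  step 2 ⇒ step 3: BCABCBACBABCABCBABCABCBA ⇒ CBA·B·CAB·CBA·B·CBA·CAB·B·CBA·CAB·CBA·B·CAB·CBA·B·CBA·CAB·CBA·B·CAB·CBA·B·CBA·CAB
    A ↦ CAB
    B ↦ CBA
    C ↦ B

A->CAB, B->CBA, C->B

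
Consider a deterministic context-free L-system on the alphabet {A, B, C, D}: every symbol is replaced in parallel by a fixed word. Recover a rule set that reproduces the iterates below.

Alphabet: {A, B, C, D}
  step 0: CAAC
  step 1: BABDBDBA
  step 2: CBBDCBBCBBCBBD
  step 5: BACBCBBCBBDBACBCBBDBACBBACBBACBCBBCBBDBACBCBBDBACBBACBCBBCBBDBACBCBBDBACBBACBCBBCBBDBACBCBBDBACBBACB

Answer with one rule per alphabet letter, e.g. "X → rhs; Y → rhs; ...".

A->BD, B->CB, C->BA, D->B

  step 1 ⇒ step 2: BABDBDBA ⇒ CB·BD·CB·B·CB·B·CB·BD
    A ↦ BD
    B ↦ CB
    D ↦ B
  step 0 ⇒ step 1: CAAC ⇒ BA·BD·BD·BA
    C ↦ BA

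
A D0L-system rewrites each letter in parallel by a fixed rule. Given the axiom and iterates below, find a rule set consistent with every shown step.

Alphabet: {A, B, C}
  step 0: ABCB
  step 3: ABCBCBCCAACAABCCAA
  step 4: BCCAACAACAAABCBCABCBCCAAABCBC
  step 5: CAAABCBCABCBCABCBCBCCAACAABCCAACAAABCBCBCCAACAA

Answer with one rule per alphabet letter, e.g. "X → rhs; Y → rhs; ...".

A->BC, B->CA, C->A

  step 4 ⇒ step 5: BCCAACAACAAABCBCABCBCCAAABCBC ⇒ CA·A·A·BC·BC·A·BC·BC·A·BC·BC·BC·CA·A·CA·A·BC·CA·A·CA·A·A·BC·BC·BC·CA·A·CA·A
    A ↦ BC
    B ↦ CA
    C ↦ A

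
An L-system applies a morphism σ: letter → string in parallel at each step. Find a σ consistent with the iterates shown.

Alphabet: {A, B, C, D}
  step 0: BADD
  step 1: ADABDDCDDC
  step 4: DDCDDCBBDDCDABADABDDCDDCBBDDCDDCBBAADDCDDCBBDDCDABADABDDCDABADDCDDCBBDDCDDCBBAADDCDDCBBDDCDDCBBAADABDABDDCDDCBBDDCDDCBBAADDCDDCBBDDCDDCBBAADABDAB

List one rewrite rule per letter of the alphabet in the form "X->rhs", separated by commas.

  step 0 ⇒ step 1: BADD ⇒ A·DAB·DDC·DDC
    A ↦ DAB
    B ↦ A
    D ↦ DDC
    C ↦ BB  (constrained at step 1)

A->DAB, B->A, C->BB, D->DDC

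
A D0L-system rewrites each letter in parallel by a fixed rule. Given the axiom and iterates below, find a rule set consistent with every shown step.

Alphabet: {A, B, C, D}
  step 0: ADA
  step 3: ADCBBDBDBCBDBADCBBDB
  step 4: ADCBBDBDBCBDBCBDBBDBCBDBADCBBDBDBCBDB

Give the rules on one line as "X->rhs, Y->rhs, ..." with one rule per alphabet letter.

A->AD, B->DB, C->B, D->CB

  step 3 ⇒ step 4: ADCBBDBDBCBDBADCBBDB ⇒ AD·CB·B·DB·DB·CB·DB·CB·DB·B·DB·CB·DB·AD·CB·B·DB·DB·CB·DB
    A ↦ AD
    B ↦ DB
    C ↦ B
    D ↦ CB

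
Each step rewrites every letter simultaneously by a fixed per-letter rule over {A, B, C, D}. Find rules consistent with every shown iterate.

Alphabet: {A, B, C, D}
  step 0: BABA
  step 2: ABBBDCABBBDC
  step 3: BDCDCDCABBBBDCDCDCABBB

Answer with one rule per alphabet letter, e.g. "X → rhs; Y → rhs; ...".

  step 2 ⇒ step 3: ABBBDCABBBDC ⇒ B·DC·DC·DC·AB·BB·B·DC·DC·DC·AB·BB
    A ↦ B
    B ↦ DC
    C ↦ BB
    D ↦ AB

A->B, B->DC, C->BB, D->AB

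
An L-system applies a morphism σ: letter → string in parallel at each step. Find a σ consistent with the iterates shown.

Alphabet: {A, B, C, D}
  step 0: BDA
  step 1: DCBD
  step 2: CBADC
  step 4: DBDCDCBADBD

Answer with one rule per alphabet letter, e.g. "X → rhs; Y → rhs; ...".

A->BD, B->D, C->BA, D->C

  step 1 ⇒ step 2: DCBD ⇒ C·BA·D·C
    B ↦ D
    C ↦ BA
    D ↦ C
  step 0 ⇒ step 1: BDA ⇒ D·C·BD
    A ↦ BD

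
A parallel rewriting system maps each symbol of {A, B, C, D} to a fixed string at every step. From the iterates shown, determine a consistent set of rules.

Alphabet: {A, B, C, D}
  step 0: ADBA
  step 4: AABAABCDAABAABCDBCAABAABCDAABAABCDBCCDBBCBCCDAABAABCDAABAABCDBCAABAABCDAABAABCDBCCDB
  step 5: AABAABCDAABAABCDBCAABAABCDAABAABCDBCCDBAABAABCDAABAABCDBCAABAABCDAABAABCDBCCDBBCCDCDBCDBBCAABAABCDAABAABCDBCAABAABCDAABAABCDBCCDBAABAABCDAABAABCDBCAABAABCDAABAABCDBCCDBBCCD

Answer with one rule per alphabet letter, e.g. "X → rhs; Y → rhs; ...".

A->AAB, B->CD, C->B, D->C

  step 4 ⇒ step 5: AABAABCDAABAABCDBCAABAABCDAABAABCDBCCDBBCBCCDAABAABCDAABAABCDBCAABAABCDAABAABCDBCCDB ⇒ AAB·AAB·CD·AAB·AAB·CD·B·C·AAB·AAB·CD·AAB·AAB·CD·B·C·CD·B·AAB·AAB·CD·AAB·AAB·CD·B·C·AAB·AAB·CD·AAB·AAB·CD·B·C·CD·B·B·C·CD·CD·B·CD·B·B·C·AAB·AAB·CD·AAB·AAB·CD·B·C·AAB·AAB·CD·AAB·AAB·CD·B·C·CD·B·AAB·AAB·CD·AAB·AAB·CD·B·C·AAB·AAB·CD·AAB·AAB·CD·B·C·CD·B·B·C·CD
    A ↦ AAB
    B ↦ CD
    C ↦ B
    D ↦ C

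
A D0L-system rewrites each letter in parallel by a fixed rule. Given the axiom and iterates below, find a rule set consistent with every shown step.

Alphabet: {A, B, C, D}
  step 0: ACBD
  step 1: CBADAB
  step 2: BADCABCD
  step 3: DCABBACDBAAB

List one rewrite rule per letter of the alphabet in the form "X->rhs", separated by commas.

  step 2 ⇒ step 3: BADCABCD ⇒ D·C·AB·BA·C·D·BA·AB
    A ↦ C
    B ↦ D
    C ↦ BA
    D ↦ AB

A->C, B->D, C->BA, D->AB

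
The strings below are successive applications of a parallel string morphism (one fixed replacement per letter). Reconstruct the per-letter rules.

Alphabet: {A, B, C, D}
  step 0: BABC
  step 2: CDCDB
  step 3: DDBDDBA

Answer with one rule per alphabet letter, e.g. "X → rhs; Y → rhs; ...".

A->C, B->A, C->D, D->DB

  step 2 ⇒ step 3: CDCDB ⇒ D·DB·D·DB·A
    B ↦ A
    C ↦ D
    D ↦ DB
    A ↦ C  (constrained at step 0)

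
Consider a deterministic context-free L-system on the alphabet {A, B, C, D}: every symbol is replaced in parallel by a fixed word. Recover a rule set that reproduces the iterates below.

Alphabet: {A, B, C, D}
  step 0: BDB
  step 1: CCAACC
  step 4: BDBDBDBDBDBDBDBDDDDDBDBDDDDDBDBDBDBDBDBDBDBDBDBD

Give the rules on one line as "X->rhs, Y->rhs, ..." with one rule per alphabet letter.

A->BD, B->CC, C->DD, D->AA

  step 0 ⇒ step 1: BDB ⇒ CC·AA·CC
    B ↦ CC
    D ↦ AA
    A ↦ BD  (constrained at step 1)
    C ↦ DD  (constrained at step 1)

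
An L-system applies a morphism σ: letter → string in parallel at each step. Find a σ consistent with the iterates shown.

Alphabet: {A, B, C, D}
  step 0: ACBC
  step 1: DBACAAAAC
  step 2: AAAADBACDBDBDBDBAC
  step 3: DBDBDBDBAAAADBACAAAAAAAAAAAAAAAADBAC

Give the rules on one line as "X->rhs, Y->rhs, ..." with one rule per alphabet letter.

A->DB, B->AAA, C->AC, D->A

  step 2 ⇒ step 3: AAAADBACDBDBDBDBAC ⇒ DB·DB·DB·DB·A·AAA·DB·AC·A·AAA·A·AAA·A·AAA·A·AAA·DB·AC
    A ↦ DB
    B ↦ AAA
    C ↦ AC
    D ↦ A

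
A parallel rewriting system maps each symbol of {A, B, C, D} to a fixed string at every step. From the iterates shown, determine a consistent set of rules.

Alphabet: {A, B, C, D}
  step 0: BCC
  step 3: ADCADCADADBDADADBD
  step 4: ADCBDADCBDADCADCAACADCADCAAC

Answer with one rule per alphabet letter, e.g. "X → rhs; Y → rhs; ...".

  step 3 ⇒ step 4: ADCADCADADBDADADBD ⇒ AD·C·BD·AD·C·BD·AD·C·AD·C·AA·C·AD·C·AD·C·AA·C
    A ↦ AD
    B ↦ AA
    C ↦ BD
    D ↦ C

A->AD, B->AA, C->BD, D->C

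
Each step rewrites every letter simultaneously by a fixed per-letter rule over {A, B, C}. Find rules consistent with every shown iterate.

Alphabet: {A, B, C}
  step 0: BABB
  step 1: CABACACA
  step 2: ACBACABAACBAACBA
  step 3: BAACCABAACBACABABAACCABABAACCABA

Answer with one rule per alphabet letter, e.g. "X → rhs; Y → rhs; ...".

A->BA, B->CA, C->AC

  step 2 ⇒ step 3: ACBACABAACBAACBA ⇒ BA·AC·CA·BA·AC·BA·CA·BA·BA·AC·CA·BA·BA·AC·CA·BA
    A ↦ BA
    B ↦ CA
    C ↦ AC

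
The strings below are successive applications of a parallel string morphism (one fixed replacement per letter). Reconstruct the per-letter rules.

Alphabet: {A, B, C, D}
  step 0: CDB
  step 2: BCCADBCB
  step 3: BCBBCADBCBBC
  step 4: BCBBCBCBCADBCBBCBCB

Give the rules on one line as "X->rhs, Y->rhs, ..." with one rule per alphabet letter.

  step 3 ⇒ step 4: BCBBCADBCBBC ⇒ BC·B·BC·BC·B·C·AD·BC·B·BC·BC·B
    A ↦ C
    B ↦ BC
    C ↦ B
    D ↦ AD

A->C, B->BC, C->B, D->AD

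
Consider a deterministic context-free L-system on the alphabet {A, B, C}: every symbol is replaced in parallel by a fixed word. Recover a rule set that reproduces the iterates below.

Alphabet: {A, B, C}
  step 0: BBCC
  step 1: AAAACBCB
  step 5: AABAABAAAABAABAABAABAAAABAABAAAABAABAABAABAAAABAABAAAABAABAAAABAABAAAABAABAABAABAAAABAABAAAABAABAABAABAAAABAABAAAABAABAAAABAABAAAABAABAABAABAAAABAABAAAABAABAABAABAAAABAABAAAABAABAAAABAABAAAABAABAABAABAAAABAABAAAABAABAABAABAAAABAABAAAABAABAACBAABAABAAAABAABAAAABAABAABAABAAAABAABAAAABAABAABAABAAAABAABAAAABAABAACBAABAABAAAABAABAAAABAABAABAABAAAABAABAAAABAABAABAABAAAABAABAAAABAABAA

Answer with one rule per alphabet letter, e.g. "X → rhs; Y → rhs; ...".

  step 0 ⇒ step 1: BBCC ⇒ AA·AA·CB·CB
    B ↦ AA
    C ↦ CB
    A ↦ BAA  (constrained at step 1)

A->BAA, B->AA, C->CB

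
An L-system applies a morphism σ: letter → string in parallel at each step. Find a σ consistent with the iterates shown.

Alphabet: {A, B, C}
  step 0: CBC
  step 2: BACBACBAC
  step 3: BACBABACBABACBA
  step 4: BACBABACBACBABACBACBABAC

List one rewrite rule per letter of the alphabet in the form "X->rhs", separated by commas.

A->C, B->BA, C->BA

  step 3 ⇒ step 4: BACBABACBABACBA ⇒ BA·C·BA·BA·C·BA·C·BA·BA·C·BA·C·BA·BA·C
    A ↦ C
    B ↦ BA
    C ↦ BA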